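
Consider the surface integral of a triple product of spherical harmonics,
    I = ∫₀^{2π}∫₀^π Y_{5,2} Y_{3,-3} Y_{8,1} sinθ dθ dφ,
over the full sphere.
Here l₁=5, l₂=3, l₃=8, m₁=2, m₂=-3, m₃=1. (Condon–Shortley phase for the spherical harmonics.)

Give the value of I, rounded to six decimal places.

-0.038479

m-sum 0 ✓  L=16 even ✓  2≤8≤8 ✓
Π(2lᵢ+1) = 11×7×17 = 1309
triangle coeff Δ(5,3,8) = 1/136136
Σ_t [0,0]: t=0:+1/518400 = 1/518400
(3j)²=56/2431 [(5 3 8; 0 0 0)], sign=+1
Σ_t [0,0]: t=0:+1/21772800 = 1/21772800
(3j)²=3/4862 [(5 3 8; 2 -3 1)], sign=-1
⇒ 4πI² = 588/31603
I = (-1)√(588/31603/(4π)) = -0.03847863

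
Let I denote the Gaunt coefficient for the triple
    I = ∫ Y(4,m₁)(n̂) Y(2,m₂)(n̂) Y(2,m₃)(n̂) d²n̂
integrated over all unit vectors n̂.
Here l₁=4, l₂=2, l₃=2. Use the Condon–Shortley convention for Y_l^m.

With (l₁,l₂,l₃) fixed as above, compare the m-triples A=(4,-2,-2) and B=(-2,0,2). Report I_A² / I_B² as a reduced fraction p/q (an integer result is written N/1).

Shared (l₁,l₂,l₃)=(4,2,2): N and (l;000)² cancel in I_A²/I_B².
A: Δ = 4!·4!·0!/9! = 1/630; Racah Σ t=0..0: t=0:+1/576 = 1/576; ⇒ 3j(4 2 2; 4 -2 -2)² = 1/9, sgn +1
B: Δ = 4!·4!·0!/9! = 1/630; Racah Σ t=2..2: t=2:+1/96 = 1/96; ⇒ 3j(4 2 2; -2 0 2)² = 1/42, sgn +1
I_A²/I_B² = (1/9)/(1/42) = 14/3

14/3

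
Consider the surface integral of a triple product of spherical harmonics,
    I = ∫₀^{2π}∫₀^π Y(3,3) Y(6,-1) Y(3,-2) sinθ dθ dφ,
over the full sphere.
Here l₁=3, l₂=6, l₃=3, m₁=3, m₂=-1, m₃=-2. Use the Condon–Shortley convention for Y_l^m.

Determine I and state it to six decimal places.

Rules hold: Σm=0, L=12 even, 3≤3≤9.
N = 7·13·7 = 637
Δ = 6!·0!·6!/13! = 1/12012
Racah Σ t=3..3: t=3:−1/1296 = -1/1296
⇒ 3j(3 6 3; 0 0 0)² = 100/3003, sgn +1
Racah Σ t=0..0: t=0:+1/86400 = 1/86400
⇒ 3j(3 6 3; 3 -1 -2)² = 1/1716, sgn -1
4πI² = N·(3j₀)²·(3jₘ)² = 175/14157
I = -1·√(0.0123614/4π) = -0.03136379

-0.031364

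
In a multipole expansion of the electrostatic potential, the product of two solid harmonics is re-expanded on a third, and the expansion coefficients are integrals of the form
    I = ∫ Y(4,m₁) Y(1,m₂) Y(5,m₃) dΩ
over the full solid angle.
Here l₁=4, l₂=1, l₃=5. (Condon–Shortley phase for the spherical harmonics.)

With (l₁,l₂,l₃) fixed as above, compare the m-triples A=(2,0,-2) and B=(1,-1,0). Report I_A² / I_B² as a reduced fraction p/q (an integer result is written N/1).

21/10

Shared (l₁,l₂,l₃)=(4,1,5): N and (l;000)² cancel in I_A²/I_B².
A: Δ = 0!·8!·2!/11! = 1/495; Racah Σ t=0..0: t=0:+1/1440 = 1/1440; ⇒ 3j(4 1 5; 2 0 -2)² = 7/165, sgn -1
B: Δ = 0!·8!·2!/11! = 1/495; Racah Σ t=0..0: t=0:+1/1440 = 1/1440; ⇒ 3j(4 1 5; 1 -1 0)² = 2/99, sgn -1
I_A²/I_B² = (7/165)/(2/99) = 21/10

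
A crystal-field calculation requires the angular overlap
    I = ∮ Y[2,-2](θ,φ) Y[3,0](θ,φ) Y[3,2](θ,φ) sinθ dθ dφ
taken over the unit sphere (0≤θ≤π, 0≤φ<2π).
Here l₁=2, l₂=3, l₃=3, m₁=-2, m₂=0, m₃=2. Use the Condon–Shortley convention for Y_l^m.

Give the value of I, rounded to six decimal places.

Checks pass: Σm=0; 8 even; l₃=3∈[1,5].
(2·2+1)(2·3+1)(2·3+1) = 245
Δ: 2! 2! 4! / 9! → 1/3780
sum: t=0:+1/24 t=1:−1/4 t=2:+1/24 = -1/6
3j²(2 3 3; 0 0 0) = Δ·Π!·Σ² = 4/105  (sign +1)
sum: t=2:+1/24 = 1/24
3j²(2 3 3; -2 0 2) = Δ·Π!·Σ² = 1/21  (sign -1)
combine: 4πI² = 245·4/105·1/21 = 4/9
take √, sign -1: I = -0.18806319

-0.188063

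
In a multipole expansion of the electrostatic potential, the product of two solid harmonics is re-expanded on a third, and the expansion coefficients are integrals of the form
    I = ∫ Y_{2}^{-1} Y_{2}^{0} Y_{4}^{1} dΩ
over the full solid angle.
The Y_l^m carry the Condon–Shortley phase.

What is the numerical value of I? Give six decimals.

m-sum 0 ✓  L=8 even ✓  0≤4≤4 ✓
Π(2lᵢ+1) = 5×5×9 = 225
triangle coeff Δ(2,2,4) = 1/630
Σ_t [0,0]: t=0:+1/16 = 1/16
(3j)²=2/35 [(2 2 4; 0 0 0)], sign=+1
Σ_t [0,0]: t=0:+1/24 = 1/24
(3j)²=1/21 [(2 2 4; -1 0 1)], sign=-1
⇒ 4πI² = 30/49
I = (-1)√(30/49/(4π)) = -0.22072812

-0.220728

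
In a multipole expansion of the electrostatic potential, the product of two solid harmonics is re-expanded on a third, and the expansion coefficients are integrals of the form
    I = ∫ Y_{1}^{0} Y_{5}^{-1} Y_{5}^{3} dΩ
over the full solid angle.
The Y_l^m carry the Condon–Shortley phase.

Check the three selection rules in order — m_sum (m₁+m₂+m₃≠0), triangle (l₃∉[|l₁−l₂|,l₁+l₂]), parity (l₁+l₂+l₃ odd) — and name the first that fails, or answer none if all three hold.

m₁+m₂+m₃ = 0 − 1 + 3 = 2  ✗
triangle: |1−5|=4 ≤ l₃=5 ≤ 1+5=6
parity: l₁+l₂+l₃ = 11 is odd

m_sum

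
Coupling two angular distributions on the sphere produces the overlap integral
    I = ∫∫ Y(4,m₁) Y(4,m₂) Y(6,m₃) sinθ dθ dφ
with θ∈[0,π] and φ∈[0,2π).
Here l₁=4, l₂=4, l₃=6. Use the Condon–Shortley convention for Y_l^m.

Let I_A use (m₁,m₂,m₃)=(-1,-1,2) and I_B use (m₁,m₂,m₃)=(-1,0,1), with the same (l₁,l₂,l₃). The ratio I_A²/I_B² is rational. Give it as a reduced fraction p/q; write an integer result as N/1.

l's match ⇒ only the (l;m) 3-j factors differ between A and B.
A: triangle coeff Δ(4,4,6) = 1/1261260; Σ_t [0,2]: t=0:+1/8640 t=1:−1/2304 t=2:+1/8640 = -7/34560; (3j)²=7/429 [(4 4 6; -1 -1 2)], sign=-1
B: triangle coeff Δ(4,4,6) = 1/1261260; Σ_t [0,2]: t=0:+1/11520 t=1:−1/1728 t=2:+1/3456 = -7/34560; (3j)²=7/858 [(4 4 6; -1 0 1)], sign=+1
I_A²/I_B² = (7/429)/(7/858) = 2/1

2/1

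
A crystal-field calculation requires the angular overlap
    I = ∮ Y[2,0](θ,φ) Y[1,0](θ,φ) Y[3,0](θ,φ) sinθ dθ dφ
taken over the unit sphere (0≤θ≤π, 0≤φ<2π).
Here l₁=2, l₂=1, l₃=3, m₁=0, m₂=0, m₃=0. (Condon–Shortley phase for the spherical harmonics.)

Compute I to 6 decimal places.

0.247767

m-sum 0 ✓  L=6 even ✓  1≤3≤3 ✓
Π(2lᵢ+1) = 5×3×7 = 105
triangle coeff Δ(2,1,3) = 1/105
Σ_t [0,0]: t=0:+1/4 = 1/4
(3j)²=3/35 [(2 1 3; 0 0 0)], sign=-1
(m-triple is (0,0,0) — same symbol as above.)
⇒ 4πI² = 27/35
I = (+1)√(27/35/(4π)) = 0.24776670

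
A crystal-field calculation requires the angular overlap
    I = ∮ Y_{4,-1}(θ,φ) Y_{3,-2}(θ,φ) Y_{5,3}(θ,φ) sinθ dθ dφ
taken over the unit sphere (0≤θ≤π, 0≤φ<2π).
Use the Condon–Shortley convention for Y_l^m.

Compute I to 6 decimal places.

-0.035836

m-sum 0 ✓  L=12 even ✓  1≤5≤7 ✓
Π(2lᵢ+1) = 9×7×11 = 693
triangle coeff Δ(4,3,5) = 1/180180
Σ_t [0,2]: t=0:+1/576 t=1:−1/144 t=2:+1/576 = -1/288
(3j)²=20/1001 [(4 3 5; 0 0 0)], sign=+1
Σ_t [0,1]: t=0:+1/1440 t=1:−1/1152 = -1/5760
(3j)²=1/858 [(4 3 5; -1 -2 3)], sign=-1
⇒ 4πI² = 30/1859
I = (-1)√(30/1859/(4π)) = -0.03583571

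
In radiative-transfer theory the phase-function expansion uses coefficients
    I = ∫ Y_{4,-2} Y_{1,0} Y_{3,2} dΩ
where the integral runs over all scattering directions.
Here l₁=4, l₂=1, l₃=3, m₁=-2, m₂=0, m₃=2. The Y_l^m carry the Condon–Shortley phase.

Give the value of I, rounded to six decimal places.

m-sum 0 ✓  L=8 even ✓  3≤3≤5 ✓
Π(2lᵢ+1) = 9×3×7 = 189
triangle coeff Δ(4,1,3) = 1/252
Σ_t [1,1]: t=1:−1/36 = -1/36
(3j)²=4/63 [(4 1 3; 0 0 0)], sign=+1
Σ_t [1,1]: t=1:−1/120 = -1/120
(3j)²=1/21 [(4 1 3; -2 0 2)], sign=+1
⇒ 4πI² = 4/7
I = (+1)√(4/7/(4π)) = 0.21324362

0.213244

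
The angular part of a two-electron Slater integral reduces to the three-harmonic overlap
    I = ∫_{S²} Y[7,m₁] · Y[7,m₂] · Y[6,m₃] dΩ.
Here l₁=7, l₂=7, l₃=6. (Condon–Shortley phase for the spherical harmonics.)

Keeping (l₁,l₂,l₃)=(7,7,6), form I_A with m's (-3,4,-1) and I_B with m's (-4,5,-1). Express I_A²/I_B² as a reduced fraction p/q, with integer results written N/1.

1/99

Same 7,7,6: normalisation and zero-m 3j drop out of the ratio.
A: Δ: 8! 6! 6! / 21! → 1/2444321880; sum: t=5:−1/62208000 t=6:+1/8294400 t=7:−1/8709120 t=8:+1/69672960 = 1/248832000; 3j²(7 7 6; -3 4 -1) = Δ·Π!·Σ² = 7/83980  (sign -1)
B: Δ: 8! 6! 6! / 21! → 1/2444321880; sum: t=6:+1/124416000 t=7:−1/29030400 t=8:+1/69672960 = -1/82944000; 3j²(7 7 6; -4 5 -1) = Δ·Π!·Σ² = 693/83980  (sign +1)
I_A²/I_B² = (7/83980)/(693/83980) = 1/99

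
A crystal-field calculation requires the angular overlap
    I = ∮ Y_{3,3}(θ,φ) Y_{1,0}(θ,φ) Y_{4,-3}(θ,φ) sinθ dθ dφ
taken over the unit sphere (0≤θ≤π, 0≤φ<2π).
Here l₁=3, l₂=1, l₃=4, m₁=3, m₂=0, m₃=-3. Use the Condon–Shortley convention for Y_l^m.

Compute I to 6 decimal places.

-0.162868

Checks pass: Σm=0; 8 even; l₃=4∈[2,4].
(2·3+1)(2·1+1)(2·4+1) = 189
Δ: 0! 6! 2! / 9! → 1/252
sum: t=0:+1/36 = 1/36
3j²(3 1 4; 0 0 0) = Δ·Π!·Σ² = 4/63  (sign +1)
sum: t=0:+1/720 = 1/720
3j²(3 1 4; 3 0 -3) = Δ·Π!·Σ² = 1/36  (sign -1)
combine: 4πI² = 189·4/63·1/36 = 1/3
take √, sign -1: I = -0.16286750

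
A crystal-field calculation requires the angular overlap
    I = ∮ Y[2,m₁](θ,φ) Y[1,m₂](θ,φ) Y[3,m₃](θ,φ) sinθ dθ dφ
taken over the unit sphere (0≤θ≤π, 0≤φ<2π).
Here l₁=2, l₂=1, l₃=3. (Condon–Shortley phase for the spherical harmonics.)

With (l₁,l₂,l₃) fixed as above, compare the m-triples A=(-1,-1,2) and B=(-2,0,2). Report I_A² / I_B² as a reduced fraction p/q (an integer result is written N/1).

2/1

Shared (l₁,l₂,l₃)=(2,1,3): N and (l;000)² cancel in I_A²/I_B².
A: Δ = 0!·4!·2!/7! = 1/105; Racah Σ t=0..0: t=0:+1/12 = 1/12; ⇒ 3j(2 1 3; -1 -1 2)² = 2/21, sgn -1
B: Δ = 0!·4!·2!/7! = 1/105; Racah Σ t=0..0: t=0:+1/24 = 1/24; ⇒ 3j(2 1 3; -2 0 2)² = 1/21, sgn -1
I_A²/I_B² = (2/21)/(1/21) = 2/1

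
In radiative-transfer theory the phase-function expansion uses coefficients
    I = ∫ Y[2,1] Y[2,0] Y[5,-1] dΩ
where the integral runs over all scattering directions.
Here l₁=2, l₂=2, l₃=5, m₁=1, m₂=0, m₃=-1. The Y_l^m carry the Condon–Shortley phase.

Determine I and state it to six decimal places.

0.000000

triangle: need 0≤l₃≤4, have 5; I=0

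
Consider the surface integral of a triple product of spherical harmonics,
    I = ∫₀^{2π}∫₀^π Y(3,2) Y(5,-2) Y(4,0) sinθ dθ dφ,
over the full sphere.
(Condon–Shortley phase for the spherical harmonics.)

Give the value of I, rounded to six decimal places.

-0.065427

Checks pass: Σm=0; 12 even; l₃=4∈[2,8].
(2·3+1)(2·5+1)(2·4+1) = 693
Δ: 4! 2! 6! / 13! → 1/180180
sum: t=1:−1/576 t=2:+1/144 t=3:−1/576 = 1/288
3j²(3 5 4; 0 0 0) = Δ·Π!·Σ² = 20/1001  (sign +1)
sum: t=0:+1/864 t=1:−1/576 = -1/1728
3j²(3 5 4; 2 -2 0) = Δ·Π!·Σ² = 5/1287  (sign -1)
combine: 4πI² = 693·20/1001·5/1287 = 100/1859
take √, sign -1: I = -0.06542675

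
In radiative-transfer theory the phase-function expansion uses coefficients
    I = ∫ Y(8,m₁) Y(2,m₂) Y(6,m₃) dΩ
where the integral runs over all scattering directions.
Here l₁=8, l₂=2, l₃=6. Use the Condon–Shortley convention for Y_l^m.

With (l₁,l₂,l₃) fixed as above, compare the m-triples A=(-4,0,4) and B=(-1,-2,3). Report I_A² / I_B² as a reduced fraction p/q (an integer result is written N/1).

l's match ⇒ only the (l;m) 3-j factors differ between A and B.
A: triangle coeff Δ(8,2,6) = 1/30940; Σ_t [2,2]: t=2:+1/29030400 = 1/29030400; (3j)²=99/7735 [(8 2 6; -4 0 4)], sign=+1
B: triangle coeff Δ(8,2,6) = 1/30940; Σ_t [0,0]: t=0:+1/52254720 = 1/52254720; (3j)²=1/884 [(8 2 6; -1 -2 3)], sign=-1
I_A²/I_B² = (99/7735)/(1/884) = 396/35

396/35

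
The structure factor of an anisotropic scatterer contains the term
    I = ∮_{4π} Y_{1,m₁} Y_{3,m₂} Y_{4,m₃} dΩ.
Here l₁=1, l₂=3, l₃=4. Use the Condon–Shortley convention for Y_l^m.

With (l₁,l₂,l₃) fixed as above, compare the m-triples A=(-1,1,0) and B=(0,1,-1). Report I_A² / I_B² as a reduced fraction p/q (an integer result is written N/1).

2/5

Shared (l₁,l₂,l₃)=(1,3,4): N and (l;000)² cancel in I_A²/I_B².
A: Δ = 0!·2!·6!/9! = 1/252; Racah Σ t=0..0: t=0:+1/96 = 1/96; ⇒ 3j(1 3 4; -1 1 0)² = 1/42, sgn +1
B: Δ = 0!·2!·6!/9! = 1/252; Racah Σ t=0..0: t=0:+1/48 = 1/48; ⇒ 3j(1 3 4; 0 1 -1)² = 5/84, sgn -1
I_A²/I_B² = (1/42)/(5/84) = 2/5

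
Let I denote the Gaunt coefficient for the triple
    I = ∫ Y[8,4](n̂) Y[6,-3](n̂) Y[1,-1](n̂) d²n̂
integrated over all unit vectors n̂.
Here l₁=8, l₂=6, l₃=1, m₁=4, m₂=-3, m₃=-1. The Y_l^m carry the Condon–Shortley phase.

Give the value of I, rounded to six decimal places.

l₃=1 ∉ [2,14] — triangle fails ⇒ I = 0

0.000000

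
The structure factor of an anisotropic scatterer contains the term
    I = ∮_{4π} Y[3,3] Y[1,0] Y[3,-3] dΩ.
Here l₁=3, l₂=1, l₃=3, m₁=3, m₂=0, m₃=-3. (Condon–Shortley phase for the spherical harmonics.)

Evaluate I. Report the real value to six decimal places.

L=7 odd ⇒ parity kills the (l;000) factor ⇒ I = 0

0.000000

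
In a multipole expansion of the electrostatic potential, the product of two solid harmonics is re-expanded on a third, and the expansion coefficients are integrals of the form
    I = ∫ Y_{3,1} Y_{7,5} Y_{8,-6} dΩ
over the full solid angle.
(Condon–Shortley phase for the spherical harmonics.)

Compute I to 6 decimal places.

0.053058

m-sum 0 ✓  L=18 even ✓  4≤8≤10 ✓
Π(2lᵢ+1) = 7×15×17 = 1785
triangle coeff Δ(3,7,8) = 1/5290740
Σ_t [0,2]: t=0:+1/7257600 t=1:−1/2073600 t=2:+1/7257600 = -1/4838400
(3j)²=252/20995 [(3 7 8; 0 0 0)], sign=-1
Σ_t [0,2]: t=0:+1/3832012800 t=1:−1/239500800 t=2:+1/348364800 = -1/958003200
(3j)²=8/4845 [(3 7 8; 1 5 -6)], sign=-1
⇒ 4πI² = 14112/398905
I = (+1)√(14112/398905/(4π)) = 0.05305846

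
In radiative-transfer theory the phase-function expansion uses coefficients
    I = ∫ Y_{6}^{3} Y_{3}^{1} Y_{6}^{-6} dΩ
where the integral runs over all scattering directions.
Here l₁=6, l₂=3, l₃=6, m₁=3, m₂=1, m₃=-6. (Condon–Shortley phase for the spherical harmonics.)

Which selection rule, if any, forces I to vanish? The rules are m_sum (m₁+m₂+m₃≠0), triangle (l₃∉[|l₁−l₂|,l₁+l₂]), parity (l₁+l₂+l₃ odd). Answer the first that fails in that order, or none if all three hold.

m₁+m₂+m₃ = 3 + 1 − 6 = -2  ✗
triangle: |6−3|=3 ≤ l₃=6 ≤ 6+3=9
parity: l₁+l₂+l₃ = 15 is odd

m_sum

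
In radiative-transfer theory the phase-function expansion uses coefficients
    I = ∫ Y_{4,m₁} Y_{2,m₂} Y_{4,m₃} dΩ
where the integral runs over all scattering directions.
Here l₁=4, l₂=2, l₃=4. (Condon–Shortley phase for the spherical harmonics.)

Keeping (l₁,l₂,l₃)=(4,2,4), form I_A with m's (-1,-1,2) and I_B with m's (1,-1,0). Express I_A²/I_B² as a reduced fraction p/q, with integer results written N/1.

l's match ⇒ only the (l;m) 3-j factors differ between A and B.
A: triangle coeff Δ(4,2,4) = 1/13860; Σ_t [0,1]: t=0:+1/240 t=1:−1/96 = -1/160; (3j)²=27/1540 [(4 2 4; -1 -1 2)], sign=-1
B: triangle coeff Δ(4,2,4) = 1/13860; Σ_t [0,1]: t=0:+1/72 t=1:−1/96 = 1/288; (3j)²=1/462 [(4 2 4; 1 -1 0)], sign=+1
I_A²/I_B² = (27/1540)/(1/462) = 81/10

81/10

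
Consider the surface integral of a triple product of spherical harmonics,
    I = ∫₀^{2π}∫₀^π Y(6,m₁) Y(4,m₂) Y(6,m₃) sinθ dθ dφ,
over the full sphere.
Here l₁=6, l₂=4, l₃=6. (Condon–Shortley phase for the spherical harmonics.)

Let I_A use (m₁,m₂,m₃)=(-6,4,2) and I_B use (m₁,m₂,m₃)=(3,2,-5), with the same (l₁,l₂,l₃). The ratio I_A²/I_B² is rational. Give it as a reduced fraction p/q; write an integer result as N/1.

7/48

Shared (l₁,l₂,l₃)=(6,4,6): N and (l;000)² cancel in I_A²/I_B².
A: Δ = 4!·8!·4!/17! = 1/15315300; Racah Σ t=4..4: t=4:+1/23224320 = 1/23224320; ⇒ 3j(6 4 6; -6 4 2)² = 1/442, sgn +1
B: Δ = 4!·8!·4!/17! = 1/15315300; Racah Σ t=2..3: t=2:+1/483840 t=3:−1/1451520 = 1/725760; ⇒ 3j(6 4 6; 3 2 -5)² = 24/1547, sgn -1
I_A²/I_B² = (1/442)/(24/1547) = 7/48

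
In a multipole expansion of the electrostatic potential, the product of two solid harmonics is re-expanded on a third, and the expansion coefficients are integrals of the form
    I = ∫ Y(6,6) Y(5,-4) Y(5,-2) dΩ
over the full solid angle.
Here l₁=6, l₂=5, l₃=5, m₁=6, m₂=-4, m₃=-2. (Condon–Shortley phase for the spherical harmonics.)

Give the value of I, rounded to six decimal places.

m-sum 0 ✓  L=16 even ✓  1≤5≤11 ✓
Π(2lᵢ+1) = 13×11×11 = 1573
triangle coeff Δ(6,5,5) = 1/28588560
Σ_t [1,5]: t=1:−1/345600 t=2:+1/13824 t=3:−1/5184 t=4:+1/13824 t=5:−1/345600 = -7/129600
(3j)²=80/7293 [(6 5 5; 0 0 0)], sign=+1
Σ_t [0,0]: t=0:+1/3110400 = 1/3110400
(3j)²=21/1105 [(6 5 5; 6 -4 -2)], sign=-1
⇒ 4πI² = 1232/3757
I = (-1)√(1232/3757/(4π)) = -0.16153991

-0.161540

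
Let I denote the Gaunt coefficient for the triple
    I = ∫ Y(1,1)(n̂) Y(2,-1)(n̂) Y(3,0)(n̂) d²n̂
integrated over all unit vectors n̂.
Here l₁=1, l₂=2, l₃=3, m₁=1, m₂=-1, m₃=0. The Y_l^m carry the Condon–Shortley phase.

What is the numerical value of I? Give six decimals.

0.143048

m-sum 0 ✓  L=6 even ✓  1≤3≤3 ✓
Π(2lᵢ+1) = 3×5×7 = 105
triangle coeff Δ(1,2,3) = 1/105
Σ_t [0,0]: t=0:+1/4 = 1/4
(3j)²=3/35 [(1 2 3; 0 0 0)], sign=-1
Σ_t [0,0]: t=0:+1/12 = 1/12
(3j)²=1/35 [(1 2 3; 1 -1 0)], sign=-1
⇒ 4πI² = 9/35
I = (+1)√(9/35/(4π)) = 0.14304817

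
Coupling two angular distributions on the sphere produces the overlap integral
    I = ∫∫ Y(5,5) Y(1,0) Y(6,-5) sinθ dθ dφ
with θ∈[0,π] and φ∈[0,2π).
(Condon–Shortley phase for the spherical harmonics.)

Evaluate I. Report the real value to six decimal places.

-0.135514

Checks pass: Σm=0; 12 even; l₃=6∈[4,6].
(2·5+1)(2·1+1)(2·6+1) = 429
Δ: 0! 10! 2! / 13! → 1/858
sum: t=0:+1/14400 = 1/14400
3j²(5 1 6; 0 0 0) = Δ·Π!·Σ² = 6/143  (sign +1)
sum: t=0:+1/3628800 = 1/3628800
3j²(5 1 6; 5 0 -5) = Δ·Π!·Σ² = 1/78  (sign -1)
combine: 4πI² = 429·6/143·1/78 = 3/13
take √, sign -1: I = -0.13551395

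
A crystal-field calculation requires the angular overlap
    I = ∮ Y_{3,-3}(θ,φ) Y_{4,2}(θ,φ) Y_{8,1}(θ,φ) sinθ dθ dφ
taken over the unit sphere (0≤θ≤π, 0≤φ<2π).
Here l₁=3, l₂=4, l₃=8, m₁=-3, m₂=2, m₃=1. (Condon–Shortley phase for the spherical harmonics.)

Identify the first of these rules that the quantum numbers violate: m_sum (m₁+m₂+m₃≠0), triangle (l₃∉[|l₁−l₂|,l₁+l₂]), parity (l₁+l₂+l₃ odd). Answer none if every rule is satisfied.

azimuthal sum: -3 + 2 + 1 = 0  ✓
1 ≤ 8 ≤ 7 (triangle on l)  ✗
L = 3 + 4 + 8 = 15 (odd)

triangle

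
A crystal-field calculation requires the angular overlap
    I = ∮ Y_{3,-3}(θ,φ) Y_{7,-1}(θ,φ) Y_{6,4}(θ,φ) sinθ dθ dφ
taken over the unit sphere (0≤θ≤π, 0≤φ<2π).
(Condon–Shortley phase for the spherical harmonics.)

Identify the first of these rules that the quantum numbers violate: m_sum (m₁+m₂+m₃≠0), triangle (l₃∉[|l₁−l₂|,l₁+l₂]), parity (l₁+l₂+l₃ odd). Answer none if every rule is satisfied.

Σmᵢ = 0  ✓
l₃∈[|l₁−l₂|,l₁+l₂]=[4,10], have l₃=6  ✓
Σlᵢ = 16 ⇒ even  ✓

none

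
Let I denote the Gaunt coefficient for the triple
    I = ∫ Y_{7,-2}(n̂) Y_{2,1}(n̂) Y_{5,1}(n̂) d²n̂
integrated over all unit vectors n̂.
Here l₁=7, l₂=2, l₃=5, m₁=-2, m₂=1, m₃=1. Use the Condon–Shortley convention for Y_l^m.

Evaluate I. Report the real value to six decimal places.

0.232242

Rules hold: Σm=0, L=14 even, 5≤5≤9.
N = 15·5·11 = 825
Δ = 4!·10!·0!/15! = 1/15015
Racah Σ t=2..2: t=2:+1/57600 = 1/57600
⇒ 3j(7 2 5; 0 0 0)² = 21/715, sgn -1
Racah Σ t=3..3: t=3:−1/103680 = -1/103680
⇒ 3j(7 2 5; -2 1 1)² = 4/143, sgn -1
4πI² = N·(3j₀)²·(3jₘ)² = 1260/1859
I = +1·√(0.677784/4π) = 0.23224194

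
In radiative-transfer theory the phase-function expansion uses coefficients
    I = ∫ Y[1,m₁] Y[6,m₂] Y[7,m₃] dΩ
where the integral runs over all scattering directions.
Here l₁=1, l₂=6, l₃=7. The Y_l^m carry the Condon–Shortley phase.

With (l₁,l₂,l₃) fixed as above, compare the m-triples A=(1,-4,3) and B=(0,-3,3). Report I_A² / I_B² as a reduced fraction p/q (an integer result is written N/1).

3/20

Same 1,6,7: normalisation and zero-m 3j drop out of the ratio.
A: Δ: 0! 2! 12! / 15! → 1/1365; sum: t=0:+1/14515200 = 1/14515200; 3j²(1 6 7; 1 -4 3) = Δ·Π!·Σ² = 2/455  (sign +1)
B: Δ: 0! 2! 12! / 15! → 1/1365; sum: t=0:+1/2177280 = 1/2177280; 3j²(1 6 7; 0 -3 3) = Δ·Π!·Σ² = 8/273  (sign +1)
I_A²/I_B² = (2/455)/(8/273) = 3/20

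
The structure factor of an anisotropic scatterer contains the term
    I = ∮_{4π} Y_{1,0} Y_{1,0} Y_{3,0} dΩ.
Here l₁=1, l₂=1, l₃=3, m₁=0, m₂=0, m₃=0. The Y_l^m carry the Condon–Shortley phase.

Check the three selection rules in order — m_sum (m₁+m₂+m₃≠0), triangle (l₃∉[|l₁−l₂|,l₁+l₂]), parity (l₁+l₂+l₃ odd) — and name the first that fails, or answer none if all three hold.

triangle

Σmᵢ = 0  ✓
l₃∈[|l₁−l₂|,l₁+l₂]=[0,2], have l₃=3  ✗
Σlᵢ = 5 ⇒ odd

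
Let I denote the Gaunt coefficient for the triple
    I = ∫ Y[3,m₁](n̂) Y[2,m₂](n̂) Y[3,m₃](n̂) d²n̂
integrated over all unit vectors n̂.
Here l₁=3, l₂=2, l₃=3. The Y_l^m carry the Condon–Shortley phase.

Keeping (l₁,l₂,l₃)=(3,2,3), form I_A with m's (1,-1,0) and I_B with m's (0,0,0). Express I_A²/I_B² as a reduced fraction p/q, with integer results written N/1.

l's match ⇒ only the (l;m) 3-j factors differ between A and B.
A: triangle coeff Δ(3,2,3) = 1/3780; Σ_t [0,1]: t=0:+1/8 t=1:−1/12 = 1/24; (3j)²=1/210 [(3 2 3; 1 -1 0)], sign=-1
B: triangle coeff Δ(3,2,3) = 1/3780; Σ_t [0,2]: t=0:+1/24 t=1:−1/4 t=2:+1/24 = -1/6; (3j)²=4/105 [(3 2 3; 0 0 0)], sign=+1
I_A²/I_B² = (1/210)/(4/105) = 1/8

1/8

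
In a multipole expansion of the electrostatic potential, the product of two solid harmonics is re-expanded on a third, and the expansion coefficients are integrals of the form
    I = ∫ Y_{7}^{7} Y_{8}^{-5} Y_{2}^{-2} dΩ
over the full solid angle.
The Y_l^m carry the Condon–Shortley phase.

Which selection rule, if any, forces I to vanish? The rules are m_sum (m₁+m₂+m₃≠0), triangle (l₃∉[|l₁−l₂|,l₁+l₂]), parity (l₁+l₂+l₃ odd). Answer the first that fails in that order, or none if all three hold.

parity

Σmᵢ = 0  ✓
l₃∈[|l₁−l₂|,l₁+l₂]=[1,15], have l₃=2  ✓
Σlᵢ = 17 ⇒ odd  ✗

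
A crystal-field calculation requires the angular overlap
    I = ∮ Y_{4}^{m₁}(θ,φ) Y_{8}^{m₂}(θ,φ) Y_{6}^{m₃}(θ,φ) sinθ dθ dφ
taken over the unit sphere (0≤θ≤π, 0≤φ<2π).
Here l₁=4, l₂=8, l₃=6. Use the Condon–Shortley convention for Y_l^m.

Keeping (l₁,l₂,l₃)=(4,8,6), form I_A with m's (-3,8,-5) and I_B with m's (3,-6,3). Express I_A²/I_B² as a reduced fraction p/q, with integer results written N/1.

88/9

l's match ⇒ only the (l;m) 3-j factors differ between A and B.
A: triangle coeff Δ(4,8,6) = 1/23279256; Σ_t [6,6]: t=6:+1/2612736000 = 1/2612736000; (3j)²=77/2907 [(4 8 6; -3 8 -5)], sign=-1
B: triangle coeff Δ(4,8,6) = 1/23279256; Σ_t [0,1]: t=0:+1/58060800 t=1:−1/87091200 = 1/174182400; (3j)²=7/2584 [(4 8 6; 3 -6 3)], sign=-1
I_A²/I_B² = (77/2907)/(7/2584) = 88/9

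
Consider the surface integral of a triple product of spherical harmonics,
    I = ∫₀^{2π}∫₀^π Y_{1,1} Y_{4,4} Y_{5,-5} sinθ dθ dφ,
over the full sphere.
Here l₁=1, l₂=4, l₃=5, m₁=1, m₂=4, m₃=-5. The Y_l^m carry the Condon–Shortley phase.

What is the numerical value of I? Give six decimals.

m-sum 0 ✓  L=10 even ✓  3≤5≤5 ✓
Π(2lᵢ+1) = 3×9×11 = 297
triangle coeff Δ(1,4,5) = 1/495
Σ_t [0,0]: t=0:+1/576 = 1/576
(3j)²=5/99 [(1 4 5; 0 0 0)], sign=-1
Σ_t [0,0]: t=0:+1/80640 = 1/80640
(3j)²=1/11 [(1 4 5; 1 4 -5)], sign=+1
⇒ 4πI² = 15/11
I = (-1)√(15/11/(4π)) = -0.32941575

-0.329416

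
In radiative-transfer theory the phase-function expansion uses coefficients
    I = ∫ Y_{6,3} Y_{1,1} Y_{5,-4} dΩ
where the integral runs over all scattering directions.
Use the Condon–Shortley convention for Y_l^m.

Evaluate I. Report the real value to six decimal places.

Checks pass: Σm=0; 12 even; l₃=5∈[5,7].
(2·6+1)(2·1+1)(2·5+1) = 429
Δ: 2! 10! 0! / 13! → 1/858
sum: t=1:−1/14400 = -1/14400
3j²(6 1 5; 0 0 0) = Δ·Π!·Σ² = 6/143  (sign +1)
sum: t=2:+1/725760 = 1/725760
3j²(6 1 5; 3 1 -4) = Δ·Π!·Σ² = 1/286  (sign -1)
combine: 4πI² = 429·6/143·1/286 = 9/143
take √, sign -1: I = -0.07076985

-0.070770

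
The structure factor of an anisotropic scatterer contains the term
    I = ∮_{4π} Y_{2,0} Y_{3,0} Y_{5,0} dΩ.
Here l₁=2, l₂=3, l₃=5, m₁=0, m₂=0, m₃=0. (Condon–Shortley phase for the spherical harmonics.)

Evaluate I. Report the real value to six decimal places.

0.239615

Checks pass: Σm=0; 10 even; l₃=5∈[1,5].
(2·2+1)(2·3+1)(2·5+1) = 385
Δ: 0! 4! 6! / 11! → 1/2310
sum: t=0:+1/144 = 1/144
3j²(2 3 5; 0 0 0) = Δ·Π!·Σ² = 10/231  (sign -1)
(m-triple is (0,0,0) — same symbol as above.)
combine: 4πI² = 385·10/231·10/231 = 500/693
take √, sign +1: I = 0.23961470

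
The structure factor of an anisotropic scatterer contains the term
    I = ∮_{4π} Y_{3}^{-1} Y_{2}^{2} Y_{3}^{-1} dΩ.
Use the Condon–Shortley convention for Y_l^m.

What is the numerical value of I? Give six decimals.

0.206013

m-sum 0 ✓  L=8 even ✓  1≤3≤5 ✓
Π(2lᵢ+1) = 7×5×7 = 245
triangle coeff Δ(3,2,3) = 1/3780
Σ_t [0,2]: t=0:+1/24 t=1:−1/4 t=2:+1/24 = -1/6
(3j)²=4/105 [(3 2 3; 0 0 0)], sign=+1
Σ_t [2,2]: t=2:+1/16 = 1/16
(3j)²=2/35 [(3 2 3; -1 2 -1)], sign=+1
⇒ 4πI² = 8/15
I = (+1)√(8/15/(4π)) = 0.20601291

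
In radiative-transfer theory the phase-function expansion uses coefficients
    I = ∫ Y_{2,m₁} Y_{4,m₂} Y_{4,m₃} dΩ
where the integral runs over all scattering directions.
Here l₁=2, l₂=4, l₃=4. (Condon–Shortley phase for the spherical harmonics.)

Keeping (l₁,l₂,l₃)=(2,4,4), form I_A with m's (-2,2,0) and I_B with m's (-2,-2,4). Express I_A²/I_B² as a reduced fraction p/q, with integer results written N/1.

Shared (l₁,l₂,l₃)=(2,4,4): N and (l;000)² cancel in I_A²/I_B².
A: Δ = 2!·2!·6!/11! = 1/13860; Racah Σ t=2..2: t=2:+1/192 = 1/192; ⇒ 3j(2 4 4; -2 2 0)² = 3/77, sgn +1
B: Δ = 2!·2!·6!/11! = 1/13860; Racah Σ t=2..2: t=2:+1/2880 = 1/2880; ⇒ 3j(2 4 4; -2 -2 4)² = 2/165, sgn +1
I_A²/I_B² = (3/77)/(2/165) = 45/14

45/14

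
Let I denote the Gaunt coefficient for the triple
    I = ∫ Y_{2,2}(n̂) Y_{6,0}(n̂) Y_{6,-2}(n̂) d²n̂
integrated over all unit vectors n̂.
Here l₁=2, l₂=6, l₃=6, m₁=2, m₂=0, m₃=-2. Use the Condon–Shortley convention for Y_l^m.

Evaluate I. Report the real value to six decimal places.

m-sum 0 ✓  L=14 even ✓  4≤6≤8 ✓
Π(2lᵢ+1) = 5×13×13 = 845
triangle coeff Δ(2,6,6) = 1/90090
Σ_t [0,2]: t=0:+1/69120 t=1:−1/14400 t=2:+1/69120 = -7/172800
(3j)²=14/715 [(2 6 6; 0 0 0)], sign=-1
Σ_t [0,0]: t=0:+1/69120 = 1/69120
(3j)²=4/143 [(2 6 6; 2 0 -2)], sign=+1
⇒ 4πI² = 56/121
I = (-1)√(56/121/(4π)) = -0.19190947

-0.191909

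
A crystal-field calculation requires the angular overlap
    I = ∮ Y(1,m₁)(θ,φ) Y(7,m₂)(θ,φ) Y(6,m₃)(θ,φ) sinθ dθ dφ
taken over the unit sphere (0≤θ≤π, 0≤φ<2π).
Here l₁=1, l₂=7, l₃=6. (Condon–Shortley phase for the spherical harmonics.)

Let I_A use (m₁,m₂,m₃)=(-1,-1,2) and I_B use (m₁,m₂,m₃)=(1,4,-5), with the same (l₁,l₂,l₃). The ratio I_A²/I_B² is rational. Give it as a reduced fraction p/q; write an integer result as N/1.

5/1

Shared (l₁,l₂,l₃)=(1,7,6): N and (l;000)² cancel in I_A²/I_B².
A: Δ = 2!·0!·12!/15! = 1/1365; Racah Σ t=2..2: t=2:+1/1935360 = 1/1935360; ⇒ 3j(1 7 6; -1 -1 2)² = 1/91, sgn +1
B: Δ = 2!·0!·12!/15! = 1/1365; Racah Σ t=0..0: t=0:+1/79833600 = 1/79833600; ⇒ 3j(1 7 6; 1 4 -5)² = 1/455, sgn -1
I_A²/I_B² = (1/91)/(1/455) = 5/1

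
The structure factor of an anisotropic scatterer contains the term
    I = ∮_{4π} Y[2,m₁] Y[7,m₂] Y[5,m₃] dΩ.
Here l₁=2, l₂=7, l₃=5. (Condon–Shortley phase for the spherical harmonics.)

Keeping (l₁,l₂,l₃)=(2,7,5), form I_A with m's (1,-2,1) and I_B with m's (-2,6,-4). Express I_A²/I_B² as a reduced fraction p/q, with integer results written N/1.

84/143

Same 2,7,5: normalisation and zero-m 3j drop out of the ratio.
A: Δ: 4! 0! 10! / 15! → 1/15015; sum: t=1:−1/103680 = -1/103680; 3j²(2 7 5; 1 -2 1) = Δ·Π!·Σ² = 4/143  (sign -1)
B: Δ: 4! 0! 10! / 15! → 1/15015; sum: t=4:+1/8709120 = 1/8709120; 3j²(2 7 5; -2 6 -4) = Δ·Π!·Σ² = 1/21  (sign -1)
I_A²/I_B² = (4/143)/(1/21) = 84/143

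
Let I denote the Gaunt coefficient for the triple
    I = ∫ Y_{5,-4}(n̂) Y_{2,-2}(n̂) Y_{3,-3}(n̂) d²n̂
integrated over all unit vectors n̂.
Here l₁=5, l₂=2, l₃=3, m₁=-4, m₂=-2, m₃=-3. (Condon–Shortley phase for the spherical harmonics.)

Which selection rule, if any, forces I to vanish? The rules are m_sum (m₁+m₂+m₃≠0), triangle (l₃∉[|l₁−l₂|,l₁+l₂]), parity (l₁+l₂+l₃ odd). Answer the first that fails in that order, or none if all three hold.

Σmᵢ = -9  ✗
l₃∈[|l₁−l₂|,l₁+l₂]=[3,7], have l₃=3
Σlᵢ = 10 ⇒ even

m_sum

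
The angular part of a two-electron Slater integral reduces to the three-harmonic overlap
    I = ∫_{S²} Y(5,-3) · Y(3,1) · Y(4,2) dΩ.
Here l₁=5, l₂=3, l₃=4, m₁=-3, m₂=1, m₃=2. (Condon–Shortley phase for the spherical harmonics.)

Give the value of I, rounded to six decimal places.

-0.144236

Checks pass: Σm=0; 12 even; l₃=4∈[2,8].
(2·5+1)(2·3+1)(2·4+1) = 693
Δ: 4! 6! 2! / 13! → 1/180180
sum: t=1:−1/576 t=2:+1/144 t=3:−1/576 = 1/288
3j²(5 3 4; 0 0 0) = Δ·Π!·Σ² = 20/1001  (sign +1)
sum: t=2:+1/5760 t=3:−1/720 t=4:+1/2304 = -1/1280
3j²(5 3 4; -3 1 2) = Δ·Π!·Σ² = 27/1430  (sign -1)
combine: 4πI² = 693·20/1001·27/1430 = 486/1859
take √, sign -1: I = -0.14423595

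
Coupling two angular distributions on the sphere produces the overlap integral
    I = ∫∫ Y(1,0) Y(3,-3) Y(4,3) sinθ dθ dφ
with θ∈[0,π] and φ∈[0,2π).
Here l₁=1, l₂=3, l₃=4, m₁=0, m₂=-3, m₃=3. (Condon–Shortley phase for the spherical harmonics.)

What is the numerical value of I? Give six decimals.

m-sum 0 ✓  L=8 even ✓  2≤4≤4 ✓
Π(2lᵢ+1) = 3×7×9 = 189
triangle coeff Δ(1,3,4) = 1/252
Σ_t [0,0]: t=0:+1/36 = 1/36
(3j)²=4/63 [(1 3 4; 0 0 0)], sign=+1
Σ_t [0,0]: t=0:+1/720 = 1/720
(3j)²=1/36 [(1 3 4; 0 -3 3)], sign=-1
⇒ 4πI² = 1/3
I = (-1)√(1/3/(4π)) = -0.16286750

-0.162868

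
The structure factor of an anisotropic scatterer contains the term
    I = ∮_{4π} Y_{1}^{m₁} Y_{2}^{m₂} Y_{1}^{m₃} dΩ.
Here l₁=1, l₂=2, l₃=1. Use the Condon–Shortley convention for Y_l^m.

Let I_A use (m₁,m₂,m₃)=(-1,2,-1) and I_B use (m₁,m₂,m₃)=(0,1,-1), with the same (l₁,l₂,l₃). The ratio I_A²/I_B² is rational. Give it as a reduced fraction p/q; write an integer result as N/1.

l's match ⇒ only the (l;m) 3-j factors differ between A and B.
A: triangle coeff Δ(1,2,1) = 1/30; Σ_t [2,2]: t=2:+1/4 = 1/4; (3j)²=1/5 [(1 2 1; -1 2 -1)], sign=+1
B: triangle coeff Δ(1,2,1) = 1/30; Σ_t [1,1]: t=1:−1/2 = -1/2; (3j)²=1/10 [(1 2 1; 0 1 -1)], sign=-1
I_A²/I_B² = (1/5)/(1/10) = 2/1

2/1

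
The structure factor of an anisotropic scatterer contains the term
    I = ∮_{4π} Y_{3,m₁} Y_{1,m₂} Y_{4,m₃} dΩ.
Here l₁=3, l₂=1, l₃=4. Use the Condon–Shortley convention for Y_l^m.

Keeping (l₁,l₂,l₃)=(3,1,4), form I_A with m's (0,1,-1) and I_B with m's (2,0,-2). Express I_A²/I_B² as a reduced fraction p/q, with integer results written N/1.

5/6

Same 3,1,4: normalisation and zero-m 3j drop out of the ratio.
A: Δ: 0! 6! 2! / 9! → 1/252; sum: t=0:+1/72 = 1/72; 3j²(3 1 4; 0 1 -1) = Δ·Π!·Σ² = 5/126  (sign -1)
B: Δ: 0! 6! 2! / 9! → 1/252; sum: t=0:+1/120 = 1/120; 3j²(3 1 4; 2 0 -2) = Δ·Π!·Σ² = 1/21  (sign +1)
I_A²/I_B² = (5/126)/(1/21) = 5/6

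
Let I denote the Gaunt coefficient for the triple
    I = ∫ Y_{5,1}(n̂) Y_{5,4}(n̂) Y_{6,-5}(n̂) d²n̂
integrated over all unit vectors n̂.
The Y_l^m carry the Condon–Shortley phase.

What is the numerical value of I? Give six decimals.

0.158629

Rules hold: Σm=0, L=16 even, 0≤6≤10.
N = 11·11·13 = 1573
Δ = 4!·6!·6!/17! = 1/28588560
Racah Σ t=0..4: t=0:+1/345600 t=1:−1/13824 t=2:+1/5184 t=3:−1/13824 t=4:+1/345600 = 7/129600
⇒ 3j(5 5 6; 0 0 0)² = 80/7293, sgn +1
Racah Σ t=3..4: t=3:−1/518400 t=4:+1/2073600 = -1/691200
⇒ 3j(5 5 6; 1 4 -5)² = 81/4420, sgn +1
4πI² = N·(3j₀)²·(3jₘ)² = 1188/3757
I = +1·√(0.31621/4π) = 0.15862904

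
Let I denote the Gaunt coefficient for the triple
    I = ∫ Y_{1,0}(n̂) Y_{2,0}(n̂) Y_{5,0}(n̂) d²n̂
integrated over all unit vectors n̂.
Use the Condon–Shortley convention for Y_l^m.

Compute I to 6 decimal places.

0.000000

triangle: need 1≤l₃≤3, have 5; I=0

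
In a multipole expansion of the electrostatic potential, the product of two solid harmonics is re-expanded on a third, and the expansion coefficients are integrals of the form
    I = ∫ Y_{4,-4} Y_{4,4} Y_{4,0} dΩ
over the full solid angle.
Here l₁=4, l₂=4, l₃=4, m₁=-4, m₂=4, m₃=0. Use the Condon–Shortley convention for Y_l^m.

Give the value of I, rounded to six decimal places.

0.106525

m-sum 0 ✓  L=12 even ✓  0≤4≤8 ✓
Π(2lᵢ+1) = 9×9×9 = 729
triangle coeff Δ(4,4,4) = 1/450450
Σ_t [0,4]: t=0:+1/13824 t=1:−1/216 t=2:+1/64 t=3:−1/216 t=4:+1/13824 = 5/768
(3j)²=18/1001 [(4 4 4; 0 0 0)], sign=+1
Σ_t [4,4]: t=4:+1/13824 = 1/13824
(3j)²=14/1287 [(4 4 4; -4 4 0)], sign=+1
⇒ 4πI² = 2916/20449
I = (+1)√(2916/20449/(4π)) = 0.10652531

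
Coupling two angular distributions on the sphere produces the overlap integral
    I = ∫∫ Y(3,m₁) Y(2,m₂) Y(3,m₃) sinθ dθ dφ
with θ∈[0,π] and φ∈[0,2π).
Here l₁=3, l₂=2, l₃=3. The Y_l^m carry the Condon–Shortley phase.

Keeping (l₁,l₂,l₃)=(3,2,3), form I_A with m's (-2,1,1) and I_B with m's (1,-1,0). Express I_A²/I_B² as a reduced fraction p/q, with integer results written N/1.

15/2

Same 3,2,3: normalisation and zero-m 3j drop out of the ratio.
A: Δ: 2! 4! 2! / 9! → 1/3780; sum: t=1:−1/48 t=2:+1/12 = 1/16; 3j²(3 2 3; -2 1 1) = Δ·Π!·Σ² = 1/28  (sign +1)
B: Δ: 2! 4! 2! / 9! → 1/3780; sum: t=0:+1/8 t=1:−1/12 = 1/24; 3j²(3 2 3; 1 -1 0) = Δ·Π!·Σ² = 1/210  (sign -1)
I_A²/I_B² = (1/28)/(1/210) = 15/2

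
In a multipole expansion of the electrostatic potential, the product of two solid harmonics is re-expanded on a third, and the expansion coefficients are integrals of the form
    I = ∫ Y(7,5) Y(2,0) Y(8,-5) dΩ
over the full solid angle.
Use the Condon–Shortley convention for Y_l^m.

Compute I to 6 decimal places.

0.000000

L=17 odd ⇒ parity kills the (l;000) factor ⇒ I = 0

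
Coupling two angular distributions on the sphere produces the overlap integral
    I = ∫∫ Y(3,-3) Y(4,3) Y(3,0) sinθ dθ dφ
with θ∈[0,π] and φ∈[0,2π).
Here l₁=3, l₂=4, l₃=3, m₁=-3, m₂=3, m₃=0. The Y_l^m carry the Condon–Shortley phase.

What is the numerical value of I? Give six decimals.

0.203551

m-sum 0 ✓  L=10 even ✓  1≤3≤7 ✓
Π(2lᵢ+1) = 7×9×7 = 441
triangle coeff Δ(3,4,3) = 1/34650
Σ_t [1,3]: t=1:−1/72 t=2:+1/16 t=3:−1/72 = 5/144
(3j)²=2/77 [(3 4 3; 0 0 0)], sign=-1
Σ_t [4,4]: t=4:+1/288 = 1/288
(3j)²=1/22 [(3 4 3; -3 3 0)], sign=-1
⇒ 4πI² = 63/121
I = (+1)√(63/121/(4π)) = 0.20355073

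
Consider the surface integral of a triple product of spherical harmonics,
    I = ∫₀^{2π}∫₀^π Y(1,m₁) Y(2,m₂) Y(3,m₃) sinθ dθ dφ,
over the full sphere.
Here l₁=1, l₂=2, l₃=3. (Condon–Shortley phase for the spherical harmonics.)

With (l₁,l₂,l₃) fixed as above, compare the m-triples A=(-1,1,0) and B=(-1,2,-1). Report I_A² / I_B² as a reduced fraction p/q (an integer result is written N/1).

Same 1,2,3: normalisation and zero-m 3j drop out of the ratio.
A: Δ: 0! 2! 4! / 7! → 1/105; sum: t=0:+1/12 = 1/12; 3j²(1 2 3; -1 1 0) = Δ·Π!·Σ² = 1/35  (sign -1)
B: Δ: 0! 2! 4! / 7! → 1/105; sum: t=0:+1/48 = 1/48; 3j²(1 2 3; -1 2 -1) = Δ·Π!·Σ² = 1/105  (sign +1)
I_A²/I_B² = (1/35)/(1/105) = 3/1

3/1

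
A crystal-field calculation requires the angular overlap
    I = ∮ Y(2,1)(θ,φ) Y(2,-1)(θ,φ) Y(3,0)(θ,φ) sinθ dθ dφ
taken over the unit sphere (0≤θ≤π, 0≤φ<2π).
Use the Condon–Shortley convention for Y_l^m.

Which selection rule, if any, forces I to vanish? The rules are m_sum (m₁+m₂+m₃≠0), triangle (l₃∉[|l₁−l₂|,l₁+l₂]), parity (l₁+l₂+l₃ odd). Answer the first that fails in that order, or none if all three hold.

Σmᵢ = 0  ✓
l₃∈[|l₁−l₂|,l₁+l₂]=[0,4], have l₃=3  ✓
Σlᵢ = 7 ⇒ odd  ✗

parity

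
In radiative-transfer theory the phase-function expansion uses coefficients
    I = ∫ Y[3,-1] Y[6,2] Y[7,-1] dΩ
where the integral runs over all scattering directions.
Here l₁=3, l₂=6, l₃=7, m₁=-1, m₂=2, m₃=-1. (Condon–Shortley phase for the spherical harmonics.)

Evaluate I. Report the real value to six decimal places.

0.062364

Checks pass: Σm=0; 16 even; l₃=7∈[3,9].
(2·3+1)(2·6+1)(2·7+1) = 1365
Δ: 2! 4! 10! / 17! → 1/2042040
sum: t=0:+1/207360 t=1:−1/57600 t=2:+1/207360 = -1/129600
3j²(3 6 7; 0 0 0) = Δ·Π!·Σ² = 168/12155  (sign +1)
sum: t=0:+1/3870720 t=1:−1/181440 t=2:+1/138240 = 23/11612160
3j²(3 6 7; -1 2 -1) = Δ·Π!·Σ² = 529/204204  (sign +1)
combine: 4πI² = 1365·168/12155·529/204204 = 22218/454597
take √, sign +1: I = 0.06236404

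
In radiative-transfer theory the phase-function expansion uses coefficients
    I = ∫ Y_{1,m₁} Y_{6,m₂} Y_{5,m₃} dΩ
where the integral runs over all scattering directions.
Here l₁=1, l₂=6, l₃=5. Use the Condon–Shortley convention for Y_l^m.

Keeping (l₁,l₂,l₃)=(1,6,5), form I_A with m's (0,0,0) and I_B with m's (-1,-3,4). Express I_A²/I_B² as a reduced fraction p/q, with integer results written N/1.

Same 1,6,5: normalisation and zero-m 3j drop out of the ratio.
A: Δ: 2! 0! 10! / 13! → 1/858; sum: t=1:−1/14400 = -1/14400; 3j²(1 6 5; 0 0 0) = Δ·Π!·Σ² = 6/143  (sign +1)
B: Δ: 2! 0! 10! / 13! → 1/858; sum: t=2:+1/725760 = 1/725760; 3j²(1 6 5; -1 -3 4) = Δ·Π!·Σ² = 1/286  (sign -1)
I_A²/I_B² = (6/143)/(1/286) = 12/1

12/1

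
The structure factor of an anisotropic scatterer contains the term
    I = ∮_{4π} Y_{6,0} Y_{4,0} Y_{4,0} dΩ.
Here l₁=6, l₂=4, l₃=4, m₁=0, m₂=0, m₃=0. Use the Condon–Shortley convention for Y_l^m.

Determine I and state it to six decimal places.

Checks pass: Σm=0; 14 even; l₃=4∈[2,10].
(2·6+1)(2·4+1)(2·4+1) = 1053
Δ: 6! 6! 2! / 15! → 1/1261260
sum: t=2:+1/4608 t=3:−1/1296 t=4:+1/4608 = -7/20736
3j²(6 4 4; 0 0 0) = Δ·Π!·Σ² = 20/1287  (sign -1)
(m-triple is (0,0,0) — same symbol as above.)
combine: 4πI² = 1053·20/1287·20/1287 = 400/1573
take √, sign +1: I = 0.14225276

0.142253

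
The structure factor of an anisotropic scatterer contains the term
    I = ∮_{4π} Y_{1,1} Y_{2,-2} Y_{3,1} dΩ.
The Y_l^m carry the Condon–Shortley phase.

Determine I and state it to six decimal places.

-0.082589

Checks pass: Σm=0; 6 even; l₃=3∈[1,3].
(2·1+1)(2·2+1)(2·3+1) = 105
Δ: 0! 2! 4! / 7! → 1/105
sum: t=0:+1/4 = 1/4
3j²(1 2 3; 0 0 0) = Δ·Π!·Σ² = 3/35  (sign -1)
sum: t=0:+1/48 = 1/48
3j²(1 2 3; 1 -2 1) = Δ·Π!·Σ² = 1/105  (sign +1)
combine: 4πI² = 105·3/35·1/105 = 3/35
take √, sign -1: I = -0.08258890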